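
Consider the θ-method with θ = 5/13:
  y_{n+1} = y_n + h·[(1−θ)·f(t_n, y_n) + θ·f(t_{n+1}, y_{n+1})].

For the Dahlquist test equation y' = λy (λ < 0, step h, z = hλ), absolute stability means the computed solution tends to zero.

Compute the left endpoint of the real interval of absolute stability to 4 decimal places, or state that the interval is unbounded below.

Set f=λy, z=hλ:
  y_{n+1} = y_n + z·[8/13·y_n + 5/13·y_{n+1}] ⇒ (1 − 5/13z)y_{n+1} = (1 + 8/13z)y_n
  so R(z) = (1 + 8/13z)/(1 − 5/13z).

Solve |R(x)|<1 on ℝ⁻.
x=-1.1: |R|=0.2270
R=−1: 1+8/13x = −1+5/13x ⇒ -3/13x=2 ⇒ x=2/(-3/13)=-8.6667
Confirm numerically:
  x=-6.705: |R|=0.87351 <1
  x=-6.430: |R|=0.85138 <1
  x=-5.283: |R|=0.74246 <1
  x=-3.763: |R|=0.53761 <1
  x=-8.960: |R|=1.01522 >1
  x=-8.879: |R|=1.01110 >1
So |R|<1 on (-8.6667, 0).

left endpoint -8.6667.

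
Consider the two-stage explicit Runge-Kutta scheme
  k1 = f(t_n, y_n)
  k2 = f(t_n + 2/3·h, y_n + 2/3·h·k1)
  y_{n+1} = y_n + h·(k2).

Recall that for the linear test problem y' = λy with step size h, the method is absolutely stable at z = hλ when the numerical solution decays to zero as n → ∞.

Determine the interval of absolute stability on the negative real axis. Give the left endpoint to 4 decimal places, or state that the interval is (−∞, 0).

On y'=λy, z=hλ:
  k1=λy_n ⇒ h·k1=z·y_n;  k2=λ(1+2/3z)y_n ⇒ h·k2=z(1+2/3z)y_n
  y_{n+1}/y_n = 1 + z(1+2/3z) = 1 + z + 2/3z²
  so R(z) = 1 + z + 2/3z².

Need |R(x)|<1, x<0.
x=-0.38: |R|=0.7163
R=1: x+2/3x²=0 ⇒ x=−3/2=-1.5000; min R=1−1/(4·2/3)=0.6250>−1
Confirm numerically:
  x=-1.440: |R|=0.94240 <1
  x=-1.121: |R|=0.71676 <1
  x=-0.767: |R|=0.62519 <1
  x=-0.647: |R|=0.63207 <1
  x=-2.039: |R|=1.73268 >1
  x=-1.658: |R|=1.17464 >1
Stable set (-1.5000, 0).

(-1.5000, 0).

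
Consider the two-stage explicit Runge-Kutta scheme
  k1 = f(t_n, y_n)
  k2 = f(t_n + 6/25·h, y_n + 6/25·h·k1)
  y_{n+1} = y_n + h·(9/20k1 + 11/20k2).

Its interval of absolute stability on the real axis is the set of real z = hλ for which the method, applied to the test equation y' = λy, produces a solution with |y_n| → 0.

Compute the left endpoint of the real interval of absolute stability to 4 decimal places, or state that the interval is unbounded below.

Set f=λy, z=hλ:
  k1=λy_n ⇒ h·k1=z·y_n;  k2=λ(1+6/25z)y_n ⇒ h·k2=z(1+6/25z)y_n
  y_{n+1}/y_n = 1 + 9/20z + 11/20z(1+6/25z) = 1 + z + 33/250z²
  R(z) = 1 + z + 33/250z².

Boundary: |R(x)|=1, x<0.
x=-1.69: |R|=0.3130
R=1: x+33/250x²=0 ⇒ x=−250/33=-7.5758; min R=1−1/(4·33/250)=-0.8939>−1
Confirm numerically:
  x=-7.020: |R|=0.48501 <1
  x=-6.997: |R|=0.46546 <1
  x=-4.930: |R|=0.72175 <1
  x=-7.933: |R|=1.37409 >1
  x=-7.828: |R|=1.26064 >1
  x=-7.763: |R|=1.19187 >1
Stable set (-7.5758, 0).

left endpoint -7.5758.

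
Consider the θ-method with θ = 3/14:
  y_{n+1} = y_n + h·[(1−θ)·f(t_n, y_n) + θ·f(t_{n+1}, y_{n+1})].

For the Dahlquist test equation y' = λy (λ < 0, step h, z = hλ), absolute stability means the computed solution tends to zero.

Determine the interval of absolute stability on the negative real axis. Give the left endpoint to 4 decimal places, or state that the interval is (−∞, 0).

z∈(-3.5000,0).

With y'=λy (z=hλ):
  y_{n+1} = y_n + z·[11/14·y_n + 3/14·y_{n+1}] ⇒ (1 − 3/14z)y_{n+1} = (1 + 11/14z)y_n
  ⇒ R(z) = (1 + 11/14z)/(1 − 3/14z).

Find x<0 with |R(x)|<1.
x=-1.04: |R|=0.1495
R=−1: 1+11/14x = −1+3/14x ⇒ -4/7x=2 ⇒ x=2/(-4/7)=-3.5000
Confirm numerically:
  x=-2.598: |R|=0.66890 <1
  x=-2.262: |R|=0.52353 <1
  x=-1.845: |R|=0.32224 <1
  x=-1.811: |R|=0.30469 <1
  x=-4.072: |R|=1.17455 >1
  x=-3.912: |R|=1.12807 >1
So |R|<1 on (-3.5000, 0).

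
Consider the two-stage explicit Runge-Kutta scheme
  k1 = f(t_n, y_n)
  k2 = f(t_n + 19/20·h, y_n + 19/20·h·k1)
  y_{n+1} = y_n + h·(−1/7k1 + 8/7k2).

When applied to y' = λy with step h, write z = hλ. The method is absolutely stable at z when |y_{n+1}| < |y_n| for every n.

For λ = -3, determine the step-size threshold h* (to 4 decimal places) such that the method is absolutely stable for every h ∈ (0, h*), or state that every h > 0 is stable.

On y'=λy, z=hλ:
  k1=λy_n ⇒ h·k1=z·y_n;  k2=λ(1+19/20z)y_n ⇒ h·k2=z(1+19/20z)y_n
  y_{n+1}/y_n = 1 − 1/7z + 8/7z(1+19/20z) = 1 + z + 38/35z²
  so R(z) = 1 + z + 38/35z².

Boundary: |R(x)|=1, x<0.
x=-1.46: |R|=1.8543
R=1: x+38/35x²=0 ⇒ x=−35/38=-0.9211; min R=1−1/(4·38/35)=0.7697>−1
Confirm numerically:
  x=-0.854: |R|=0.93783 <1
  x=-0.708: |R|=0.83623 <1
  x=-0.453: |R|=0.76980 <1
  x=-1.460: |R|=1.85431 >1
  x=-0.943: |R|=1.02247 >1
So |R|<1 on (-0.9211, 0).

(-0.9211,0); λ=-3 ⇒ h* = (35/38)/3 = 0.3070.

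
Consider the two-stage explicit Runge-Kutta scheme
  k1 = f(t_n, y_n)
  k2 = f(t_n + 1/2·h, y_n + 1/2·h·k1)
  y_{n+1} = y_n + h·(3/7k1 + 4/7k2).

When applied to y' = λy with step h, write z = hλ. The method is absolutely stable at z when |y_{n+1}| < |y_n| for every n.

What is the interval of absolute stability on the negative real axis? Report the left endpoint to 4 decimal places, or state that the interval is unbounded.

z∈(-3.5000,0).

Set f=λy, z=hλ:
  k1=λy_n ⇒ h·k1=z·y_n;  k2=λ(1+1/2z)y_n ⇒ h·k2=z(1+1/2z)y_n
  y_{n+1}/y_n = 1 + 3/7z + 4/7z(1+1/2z) = 1 + z + 2/7z²
  so R(z) = 1 + z + 2/7z².

Need |R(x)|<1, x<0.
x=-1.59: |R|=0.1323
R=1: x+2/7x²=0 ⇒ x=−7/2=-3.5000; min R=1−1/(4·2/7)=0.1250>−1
Confirm numerically:
  x=-2.963: |R|=0.54539 <1
  x=-2.208: |R|=0.18493 <1
  x=-1.821: |R|=0.12644 <1
  x=-1.671: |R|=0.12678 <1
  x=-4.032: |R|=1.61286 >1
  x=-3.668: |R|=1.17606 >1
Stable set (-3.5000, 0).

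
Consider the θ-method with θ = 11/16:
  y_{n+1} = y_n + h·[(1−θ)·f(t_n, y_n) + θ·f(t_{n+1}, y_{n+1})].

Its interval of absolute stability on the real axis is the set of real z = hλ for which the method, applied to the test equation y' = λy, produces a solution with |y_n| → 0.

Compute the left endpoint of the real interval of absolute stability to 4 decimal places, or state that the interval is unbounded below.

Set f=λy, z=hλ:
  y_{n+1} = y_n + z·[5/16·y_n + 11/16·y_{n+1}] ⇒ (1 − 11/16z)y_{n+1} = (1 + 5/16z)y_n
  ⇒ R(z) = (1 + 5/16z)/(1 − 11/16z).

Solve |R(x)|<1 on ℝ⁻.
x=-1.67: |R|=0.2226
x=-2: |R|=0.1579
x=-10: |R|=0.2698
x=-100: |R|=0.4337
θ=11/16≥1/2 ⇒ |1+5/16x|<|1−11/16x| ∀x<0 ⇒ unbounded interval.

unbounded; (−∞, 0).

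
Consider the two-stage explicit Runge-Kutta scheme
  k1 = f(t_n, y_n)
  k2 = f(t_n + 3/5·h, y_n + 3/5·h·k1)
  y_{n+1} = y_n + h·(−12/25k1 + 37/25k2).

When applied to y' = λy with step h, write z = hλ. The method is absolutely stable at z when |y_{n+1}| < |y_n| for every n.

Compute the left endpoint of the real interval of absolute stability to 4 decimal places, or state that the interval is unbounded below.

z* = -1.1261.

On y'=λy, z=hλ:
  k1=λy_n ⇒ h·k1=z·y_n;  k2=λ(1+3/5z)y_n ⇒ h·k2=z(1+3/5z)y_n
  y_{n+1}/y_n = 1 − 12/25z + 37/25z(1+3/5z) = 1 + z + 111/125z²
  so R(z) = 1 + z + 111/125z².

Need |R(x)|<1, x<0.
x=-1.64: |R|=1.7484
R=1: x+111/125x²=0 ⇒ x=−125/111=-1.1261; min R=1−1/(4·111/125)=0.7185>−1
Confirm numerically:
  x=-0.973: |R|=0.86770 <1
  x=-0.826: |R|=0.77986 <1
  x=-0.712: |R|=0.73817 <1
  x=-0.651: |R|=0.72534 <1
  x=-1.502: |R|=1.50133 >1
  x=-1.382: |R|=1.31401 >1
  x=-1.213: |R|=1.09358 >1
Stable set (-1.1261, 0).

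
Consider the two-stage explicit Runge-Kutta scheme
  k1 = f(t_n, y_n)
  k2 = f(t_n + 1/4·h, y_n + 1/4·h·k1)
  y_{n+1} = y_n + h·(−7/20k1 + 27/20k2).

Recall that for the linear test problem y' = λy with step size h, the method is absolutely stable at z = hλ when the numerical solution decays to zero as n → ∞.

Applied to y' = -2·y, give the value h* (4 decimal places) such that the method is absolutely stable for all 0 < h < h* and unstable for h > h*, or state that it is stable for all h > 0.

(-2.9630,0); λ=-2 ⇒ h* = (80/27)/2 = 1.4815.

Set f=λy, z=hλ:
  k1=λy_n ⇒ h·k1=z·y_n;  k2=λ(1+1/4z)y_n ⇒ h·k2=z(1+1/4z)y_n
  y_{n+1}/y_n = 1 − 7/20z + 27/20z(1+1/4z) = 1 + z + 27/80z²
  so R(z) = 1 + z + 27/80z².

Boundary: |R(x)|=1, x<0.
x=-1.17: |R|=0.2920
R=1: x+27/80x²=0 ⇒ x=−80/27=-2.9630; min R=1−1/(4·27/80)=0.2593>−1
Confirm numerically:
  x=-2.219: |R|=0.44284 <1
  x=-2.145: |R|=0.40785 <1
  x=-1.873: |R|=0.31099 <1
  x=-3.486: |R|=1.61537 >1
  x=-3.386: |R|=1.48344 >1
Stable set (-2.9630, 0).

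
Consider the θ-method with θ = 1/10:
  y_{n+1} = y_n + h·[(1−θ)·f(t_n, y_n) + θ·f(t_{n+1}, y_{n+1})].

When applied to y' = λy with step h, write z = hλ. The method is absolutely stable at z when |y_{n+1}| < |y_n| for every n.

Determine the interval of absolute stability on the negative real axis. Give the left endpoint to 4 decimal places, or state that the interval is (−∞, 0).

z∈(-2.5000,0).

Set f=λy, z=hλ:
  y_{n+1} = y_n + z·[9/10·y_n + 1/10·y_{n+1}] ⇒ (1 − 1/10z)y_{n+1} = (1 + 9/10z)y_n
  R(z) = (1 + 9/10z)/(1 − 1/10z).

Solve |R(x)|<1 on ℝ⁻.
x=-0.65: |R|=0.3897
R=−1: 1+9/10x = −1+1/10x ⇒ -4/5x=2 ⇒ x=2/(-4/5)=-2.5000
Confirm numerically:
  x=-2.289: |R|=0.86264 <1
  x=-1.912: |R|=0.60510 <1
  x=-1.730: |R|=0.47485 <1
  x=-1.550: |R|=0.34199 <1
  x=-2.993: |R|=1.30355 >1
  x=-2.655: |R|=1.09798 >1
Interval (-2.5000, 0).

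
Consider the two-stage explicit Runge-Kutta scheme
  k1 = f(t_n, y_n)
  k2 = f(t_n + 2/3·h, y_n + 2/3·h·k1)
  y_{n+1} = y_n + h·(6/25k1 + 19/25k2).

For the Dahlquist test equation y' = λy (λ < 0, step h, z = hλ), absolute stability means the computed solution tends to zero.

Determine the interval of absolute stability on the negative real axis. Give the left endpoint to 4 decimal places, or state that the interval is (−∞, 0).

With y'=λy (z=hλ):
  k1=λy_n ⇒ h·k1=z·y_n;  k2=λ(1+2/3z)y_n ⇒ h·k2=z(1+2/3z)y_n
  y_{n+1}/y_n = 1 + 6/25z + 19/25z(1+2/3z) = 1 + z + 38/75z²
  R(z) = 1 + z + 38/75z².

Need |R(x)|<1, x<0.
x=-1.69: |R|=0.7571
R=1: x+38/75x²=0 ⇒ x=−75/38=-1.9737; min R=1−1/(4·38/75)=0.5066>−1
Confirm numerically:
  x=-1.424: |R|=0.60341 <1
  x=-1.293: |R|=0.55407 <1
  x=-1.264: |R|=0.54550 <1
  x=-1.038: |R|=0.50790 <1
  x=-2.552: |R|=1.74777 >1
  x=-2.239: |R|=1.30098 >1
Stable set (-1.9737, 0).

z∈(-1.9737,0).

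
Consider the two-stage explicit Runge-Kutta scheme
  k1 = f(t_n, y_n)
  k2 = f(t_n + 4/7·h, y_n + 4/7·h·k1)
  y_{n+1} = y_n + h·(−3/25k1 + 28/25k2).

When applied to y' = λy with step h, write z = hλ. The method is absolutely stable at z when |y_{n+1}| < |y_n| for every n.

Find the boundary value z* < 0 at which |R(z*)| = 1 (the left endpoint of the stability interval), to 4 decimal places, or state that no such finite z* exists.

left endpoint -1.5625.

With y'=λy (z=hλ):
  k1=λy_n ⇒ h·k1=z·y_n;  k2=λ(1+4/7z)y_n ⇒ h·k2=z(1+4/7z)y_n
  y_{n+1}/y_n = 1 − 3/25z + 28/25z(1+4/7z) = 1 + z + 16/25z²
  ⇒ R(z) = 1 + z + 16/25z².

Find x<0 with |R(x)|<1.
x=-1.67: |R|=1.1149
R=1: x+16/25x²=0 ⇒ x=−25/16=-1.5625; min R=1−1/(4·16/25)=0.6094>−1
Confirm numerically:
  x=-1.539: |R|=0.97685 <1
  x=-1.423: |R|=0.87295 <1
  x=-0.642: |R|=0.62178 <1
  x=-1.917: |R|=1.43493 >1
  x=-1.624: |R|=1.06392 >1
So |R|<1 on (-1.5625, 0).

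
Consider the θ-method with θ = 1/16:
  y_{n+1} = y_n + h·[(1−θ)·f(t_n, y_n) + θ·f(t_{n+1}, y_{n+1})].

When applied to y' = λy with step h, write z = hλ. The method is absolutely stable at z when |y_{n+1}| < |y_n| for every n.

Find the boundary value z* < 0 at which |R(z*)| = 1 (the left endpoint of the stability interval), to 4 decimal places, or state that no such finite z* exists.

Set f=λy, z=hλ:
  y_{n+1} = y_n + z·[15/16·y_n + 1/16·y_{n+1}] ⇒ (1 − 1/16z)y_{n+1} = (1 + 15/16z)y_n
  R(z) = (1 + 15/16z)/(1 − 1/16z).

Need |R(x)|<1, x<0.
x=-1.26: |R|=0.1680
R=−1: 1+15/16x = −1+1/16x ⇒ -7/8x=2 ⇒ x=2/(-7/8)=-2.2857
Confirm numerically:
  x=-2.167: |R|=0.90852 <1
  x=-1.978: |R|=0.76037 <1
  x=-1.694: |R|=0.53182 <1
  x=-2.593: |R|=1.23138 >1
  x=-2.395: |R|=1.08317 >1
Interval (-2.2857, 0).

z* = -2.2857.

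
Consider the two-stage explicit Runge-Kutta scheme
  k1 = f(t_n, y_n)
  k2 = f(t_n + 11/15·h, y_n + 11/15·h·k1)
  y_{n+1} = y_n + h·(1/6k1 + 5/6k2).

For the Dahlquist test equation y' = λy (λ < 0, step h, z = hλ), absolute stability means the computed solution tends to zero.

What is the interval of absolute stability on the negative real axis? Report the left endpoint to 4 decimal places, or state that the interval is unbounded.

On y'=λy, z=hλ:
  k1=λy_n ⇒ h·k1=z·y_n;  k2=λ(1+11/15z)y_n ⇒ h·k2=z(1+11/15z)y_n
  y_{n+1}/y_n = 1 + 1/6z + 5/6z(1+11/15z) = 1 + z + 11/18z²
  ⇒ R(z) = 1 + z + 11/18z².

Solve |R(x)|<1 on ℝ⁻.
x=-0.71: |R|=0.5981
R=1: x+11/18x²=0 ⇒ x=−18/11=-1.6364; min R=1−1/(4·11/18)=0.5909>−1
Confirm numerically:
  x=-1.459: |R|=0.84186 <1
  x=-1.247: |R|=0.70328 <1
  x=-1.218: |R|=0.68860 <1
  x=-1.203: |R|=0.68141 <1
  x=-1.963: |R|=1.39184 >1
  x=-1.720: |R|=1.08791 >1
Interval (-1.6364, 0).

z∈(-1.6364,0).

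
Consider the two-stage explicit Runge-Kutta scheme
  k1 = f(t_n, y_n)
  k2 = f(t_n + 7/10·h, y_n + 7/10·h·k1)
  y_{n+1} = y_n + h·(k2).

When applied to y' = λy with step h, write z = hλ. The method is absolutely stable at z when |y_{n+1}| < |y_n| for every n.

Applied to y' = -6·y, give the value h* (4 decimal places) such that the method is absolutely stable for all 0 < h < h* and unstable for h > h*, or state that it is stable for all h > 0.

(-1.4286,0); λ=-6 ⇒ h* = (10/7)/6 = 0.2381.

With y'=λy (z=hλ):
  k1=λy_n ⇒ h·k1=z·y_n;  k2=λ(1+7/10z)y_n ⇒ h·k2=z(1+7/10z)y_n
  y_{n+1}/y_n = 1 + z(1+7/10z) = 1 + z + 7/10z²
  R(z) = 1 + z + 7/10z².

Find x<0 with |R(x)|<1.
x=-0.41: |R|=0.7077
R=1: x+7/10x²=0 ⇒ x=−10/7=-1.4286; min R=1−1/(4·7/10)=0.6429>−1
Confirm numerically:
  x=-1.136: |R|=0.76735 <1
  x=-0.986: |R|=0.69454 <1
  x=-0.624: |R|=0.64856 <1
  x=-1.790: |R|=1.45287 >1
  x=-1.780: |R|=1.43788 >1
Interval (-1.4286, 0).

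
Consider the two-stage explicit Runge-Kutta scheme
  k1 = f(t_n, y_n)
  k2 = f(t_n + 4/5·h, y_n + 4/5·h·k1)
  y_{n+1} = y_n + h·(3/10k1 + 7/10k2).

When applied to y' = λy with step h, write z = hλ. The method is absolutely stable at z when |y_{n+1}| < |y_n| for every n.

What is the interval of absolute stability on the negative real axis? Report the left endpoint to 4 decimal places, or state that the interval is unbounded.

(-1.7857, 0).

Test eqn y'=λy, z=hλ:
  k1=λy_n ⇒ h·k1=z·y_n;  k2=λ(1+4/5z)y_n ⇒ h·k2=z(1+4/5z)y_n
  y_{n+1}/y_n = 1 + 3/10z + 7/10z(1+4/5z) = 1 + z + 14/25z²
  so R(z) = 1 + z + 14/25z².

Solve |R(x)|<1 on ℝ⁻.
x=-1.06: |R|=0.5692
R=1: x+14/25x²=0 ⇒ x=−25/14=-1.7857; min R=1−1/(4·14/25)=0.5536>−1
Confirm numerically:
  x=-1.760: |R|=0.97466 <1
  x=-1.705: |R|=0.92293 <1
  x=-1.295: |R|=0.64413 <1
  x=-1.101: |R|=0.57783 <1
  x=-2.314: |R|=1.68457 >1
  x=-2.312: |R|=1.68139 >1
  x=-1.979: |R|=1.21421 >1
Stable set (-1.7857, 0).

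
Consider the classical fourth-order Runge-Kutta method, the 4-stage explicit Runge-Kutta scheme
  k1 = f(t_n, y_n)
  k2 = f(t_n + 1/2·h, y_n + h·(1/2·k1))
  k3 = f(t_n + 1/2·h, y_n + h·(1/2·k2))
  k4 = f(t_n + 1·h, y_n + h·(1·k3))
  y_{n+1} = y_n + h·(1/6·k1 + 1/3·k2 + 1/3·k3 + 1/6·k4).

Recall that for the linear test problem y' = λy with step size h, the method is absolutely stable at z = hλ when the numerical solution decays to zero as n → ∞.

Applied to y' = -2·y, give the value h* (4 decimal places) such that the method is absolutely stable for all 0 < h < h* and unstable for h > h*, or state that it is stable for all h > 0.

Test eqn y'=λy, z=hλ:
  order 4, 4-stage ⇒ R(z)=1+z+z^2/2+z^3/6+z^4/24
  (e.g. R(-0.36)=0.69772, |R|=0.69772)

Solve |R(x)|<1 on ℝ⁻.
x=-0.36: |R|=0.6977
|R(-3.14)|=1.6804 |R(-3.02)|=1.4155 |R(-1.59)|=0.2704
Bisect:
  x_lo=-3.3786 |R|=2.3303  x_hi=-0.1654 |R|=0.8475
  mid=-1.77201 |R|=0.28146 →hi
  mid=-2.57529 |R|=0.72688 →hi
  mid=-2.97694 |R|=1.32954 →lo
  mid=-2.77612 |R|=0.98625 →hi
  mid=-2.87653 |R|=1.14649 →lo
  mid=-2.82632 |R|=1.06364 →lo
  mid=-2.80122 |R|=1.02428 →lo
  mid=-2.78867 |R|=1.00510 →lo
  mid=-2.78239 |R|=0.99563 →hi
  ...
  [-2.78533,-2.78514] ⇒ x*=-2.7853
Interval (-2.7853, 0).

(-2.7853,0); λ=-2 ⇒ h* = 1.3926.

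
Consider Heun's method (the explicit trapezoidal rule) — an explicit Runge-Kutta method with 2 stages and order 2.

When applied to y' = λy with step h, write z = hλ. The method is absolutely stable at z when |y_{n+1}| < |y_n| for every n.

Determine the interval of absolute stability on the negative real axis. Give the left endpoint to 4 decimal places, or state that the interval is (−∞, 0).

z∈(-2.0000,0).

Test eqn y'=λy, z=hλ:
  order 2, 2-stage ⇒ R(z)=1+z+z^2/2
  (e.g. R(-0.98)=0.50020, |R|=0.50020)

Need |R(x)|<1, x<0.
x=-0.98: |R|=0.5002
|R(-2.33)|=1.3845 |R(-2.31)|=1.3580 |R(-1.81)|=0.8281
Bisect:
  x_lo=-2.4260 |R|=1.5168  x_hi=-0.0526 |R|=0.9488
  mid=-1.23929 |R|=0.52863 →hi
  mid=-1.83266 |R|=0.84666 →hi
  mid=-2.12934 |R|=1.13771 →lo
  mid=-1.98100 |R|=0.98118 →hi
  mid=-2.05517 |R|=1.05669 →lo
  mid=-2.01808 |R|=1.01825 →lo
  mid=-1.99954 |R|=0.99954 →hi
  mid=-2.00881 |R|=1.00885 →lo
  ...
  [-2.00012,-1.99998] ⇒ x*=-2.0000
Stable set (-2.0000, 0).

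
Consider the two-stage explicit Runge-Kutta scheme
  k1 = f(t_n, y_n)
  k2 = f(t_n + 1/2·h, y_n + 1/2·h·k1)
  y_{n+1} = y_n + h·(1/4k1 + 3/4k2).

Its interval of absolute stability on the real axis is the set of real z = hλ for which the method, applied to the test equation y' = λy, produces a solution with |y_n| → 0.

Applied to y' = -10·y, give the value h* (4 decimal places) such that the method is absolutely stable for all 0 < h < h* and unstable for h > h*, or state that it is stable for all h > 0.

On y'=λy, z=hλ:
  k1=λy_n ⇒ h·k1=z·y_n;  k2=λ(1+1/2z)y_n ⇒ h·k2=z(1+1/2z)y_n
  y_{n+1}/y_n = 1 + 1/4z + 3/4z(1+1/2z) = 1 + z + 3/8z²
  Hence R(z) = 1 + z + 3/8z².

Solve |R(x)|<1 on ℝ⁻.
x=-0.61: |R|=0.5295
R=1: x+3/8x²=0 ⇒ x=−8/3=-2.6667; min R=1−1/(4·3/8)=0.3333>−1
Confirm numerically:
  x=-2.316: |R|=0.69545 <1
  x=-1.896: |R|=0.45206 <1
  x=-1.663: |R|=0.37409 <1
  x=-1.262: |R|=0.33524 <1
  x=-3.250: |R|=1.71094 >1
  x=-2.902: |R|=1.25610 >1
Interval (-2.6667, 0).

(-2.6667,0); λ=-10 ⇒ h* = (8/3)/10 = 0.2667.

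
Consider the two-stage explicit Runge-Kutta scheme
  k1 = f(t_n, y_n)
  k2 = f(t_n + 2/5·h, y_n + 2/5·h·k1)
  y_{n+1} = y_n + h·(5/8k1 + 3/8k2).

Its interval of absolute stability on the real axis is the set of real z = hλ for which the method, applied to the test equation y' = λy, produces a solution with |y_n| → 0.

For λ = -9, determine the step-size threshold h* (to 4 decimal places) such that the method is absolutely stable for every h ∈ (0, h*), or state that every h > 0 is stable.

(-6.6667,0); λ=-9 ⇒ h* = (20/3)/9 = 0.7407.

With y'=λy (z=hλ):
  k1=λy_n ⇒ h·k1=z·y_n;  k2=λ(1+2/5z)y_n ⇒ h·k2=z(1+2/5z)y_n
  y_{n+1}/y_n = 1 + 5/8z + 3/8z(1+2/5z) = 1 + z + 3/20z²
  ⇒ R(z) = 1 + z + 3/20z².

Find x<0 with |R(x)|<1.
x=-0.61: |R|=0.4458
R=1: x+3/20x²=0 ⇒ x=−20/3=-6.6667; min R=1−1/(4·3/20)=-0.6667>−1
Confirm numerically:
  x=-6.290: |R|=0.64462 <1
  x=-6.178: |R|=0.54715 <1
  x=-4.704: |R|=0.38486 <1
  x=-7.234: |R|=1.61561 >1
  x=-6.951: |R|=1.29646 >1
So |R|<1 on (-6.6667, 0).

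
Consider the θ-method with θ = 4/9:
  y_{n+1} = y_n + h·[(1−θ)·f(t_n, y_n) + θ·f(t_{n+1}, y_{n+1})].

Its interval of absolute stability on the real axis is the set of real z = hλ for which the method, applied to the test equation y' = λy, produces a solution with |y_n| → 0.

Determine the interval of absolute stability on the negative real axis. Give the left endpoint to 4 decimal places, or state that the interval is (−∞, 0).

With y'=λy (z=hλ):
  y_{n+1} = y_n + z·[5/9·y_n + 4/9·y_{n+1}] ⇒ (1 − 4/9z)y_{n+1} = (1 + 5/9z)y_n
  so R(z) = (1 + 5/9z)/(1 − 4/9z).

Find x<0 with |R(x)|<1.
x=-0.66: |R|=0.4897
R=−1: 1+5/9x = −1+4/9x ⇒ -1/9x=2 ⇒ x=2/(-1/9)=-18.0000
Confirm numerically:
  x=-17.291: |R|=0.99093 <1
  x=-16.965: |R|=0.98653 <1
  x=-13.975: |R|=0.93798 <1
  x=-13.643: |R|=0.93146 <1
  x=-18.338: |R|=1.00410 >1
  x=-18.022: |R|=1.00027 >1
So |R|<1 on (-18.0000, 0).

z∈(-18.0000,0).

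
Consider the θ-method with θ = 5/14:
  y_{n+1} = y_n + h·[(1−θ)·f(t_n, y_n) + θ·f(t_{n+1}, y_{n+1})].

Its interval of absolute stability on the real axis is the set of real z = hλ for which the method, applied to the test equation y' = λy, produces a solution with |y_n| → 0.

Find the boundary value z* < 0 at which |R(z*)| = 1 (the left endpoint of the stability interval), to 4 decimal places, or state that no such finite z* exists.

left endpoint -7.0000.

On y'=λy, z=hλ:
  y_{n+1} = y_n + z·[9/14·y_n + 5/14·y_{n+1}] ⇒ (1 − 5/14z)y_{n+1} = (1 + 9/14z)y_n
  Hence R(z) = (1 + 9/14z)/(1 − 5/14z).

Find x<0 with |R(x)|<1.
x=-1.77: |R|=0.0845
R=−1: 1+9/14x = −1+5/14x ⇒ -2/7x=2 ⇒ x=2/(-2/7)=-7.0000
Confirm numerically:
  x=-6.952: |R|=0.99606 <1
  x=-6.647: |R|=0.97011 <1
  x=-6.445: |R|=0.95197 <1
  x=-4.467: |R|=0.72115 <1
  x=-7.532: |R|=1.04119 >1
  x=-7.284: |R|=1.02253 >1
  x=-7.108: |R|=1.00872 >1
Interval (-7.0000, 0).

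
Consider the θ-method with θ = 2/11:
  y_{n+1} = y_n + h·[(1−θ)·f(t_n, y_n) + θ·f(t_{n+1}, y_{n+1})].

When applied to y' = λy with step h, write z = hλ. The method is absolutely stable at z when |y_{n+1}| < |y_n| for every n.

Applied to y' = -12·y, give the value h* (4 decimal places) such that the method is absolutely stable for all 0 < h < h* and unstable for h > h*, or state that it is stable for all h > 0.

On y'=λy, z=hλ:
  y_{n+1} = y_n + z·[9/11·y_n + 2/11·y_{n+1}] ⇒ (1 − 2/11z)y_{n+1} = (1 + 9/11z)y_n
  ⇒ R(z) = (1 + 9/11z)/(1 − 2/11z).

Solve |R(x)|<1 on ℝ⁻.
x=-0.49: |R|=0.5501
R=−1: 1+9/11x = −1+2/11x ⇒ -7/11x=2 ⇒ x=2/(-7/11)=-3.1429
Confirm numerically:
  x=-2.931: |R|=0.91205 <1
  x=-2.648: |R|=0.78743 <1
  x=-2.117: |R|=0.52862 <1
  x=-1.744: |R|=0.32413 <1
  x=-3.557: |R|=1.16004 >1
  x=-3.522: |R|=1.14708 >1
Interval (-3.1429, 0).

(-3.1429,0); λ=-12 ⇒ h* = (22/7)/12 = 0.2619.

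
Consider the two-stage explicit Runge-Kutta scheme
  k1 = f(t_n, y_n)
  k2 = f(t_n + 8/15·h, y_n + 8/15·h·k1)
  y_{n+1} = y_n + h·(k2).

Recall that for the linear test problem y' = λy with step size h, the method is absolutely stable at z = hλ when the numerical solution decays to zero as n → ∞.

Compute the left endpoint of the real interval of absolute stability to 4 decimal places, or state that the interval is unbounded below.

Set f=λy, z=hλ:
  k1=λy_n ⇒ h·k1=z·y_n;  k2=λ(1+8/15z)y_n ⇒ h·k2=z(1+8/15z)y_n
  y_{n+1}/y_n = 1 + z(1+8/15z) = 1 + z + 8/15z²
  so R(z) = 1 + z + 8/15z².

Solve |R(x)|<1 on ℝ⁻.
x=-0.84: |R|=0.5363
R=1: x+8/15x²=0 ⇒ x=−15/8=-1.8750; min R=1−1/(4·8/15)=0.5312>−1
Confirm numerically:
  x=-1.670: |R|=0.81741 <1
  x=-1.584: |R|=0.75416 <1
  x=-1.568: |R|=0.74327 <1
  x=-2.405: |R|=1.67981 >1
  x=-2.107: |R|=1.26071 >1
So |R|<1 on (-1.8750, 0).

z* = -1.8750.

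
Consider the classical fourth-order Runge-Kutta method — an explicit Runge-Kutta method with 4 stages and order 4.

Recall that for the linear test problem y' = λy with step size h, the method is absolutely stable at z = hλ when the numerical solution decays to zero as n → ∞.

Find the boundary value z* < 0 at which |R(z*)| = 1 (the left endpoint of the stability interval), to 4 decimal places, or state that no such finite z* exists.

With y'=λy (z=hλ):
  order 4, 4-stage ⇒ R(z)=1+z+z^2/2+z^3/6+z^4/24
  (e.g. R(-1.1)=0.34417, |R|=0.34417)

Find x<0 with |R(x)|<1.
x=-1.1: |R|=0.3442
|R(-3.05)|=1.4782 |R(-1.57)|=0.2706 |R(-0.75)|=0.4741
Bisect:
  x_lo=-3.6105 |R|=3.1435  x_hi=-0.1126 |R|=0.8935
  mid=-1.86153 |R|=0.29634 →hi
  mid=-2.73602 |R|=0.92821 →hi
  mid=-3.17326 |R|=1.76081 →lo
  mid=-2.95464 |R|=1.28682 →lo
  mid=-2.84533 |R|=1.09435 →lo
  mid=-2.79067 |R|=1.00814 →lo
  mid=-2.76334 |R|=0.96741 →hi
  ...
  [-2.78533,-2.78512] ⇒ x*=-2.7853
Stable set (-2.7853, 0).

z* = -2.7853.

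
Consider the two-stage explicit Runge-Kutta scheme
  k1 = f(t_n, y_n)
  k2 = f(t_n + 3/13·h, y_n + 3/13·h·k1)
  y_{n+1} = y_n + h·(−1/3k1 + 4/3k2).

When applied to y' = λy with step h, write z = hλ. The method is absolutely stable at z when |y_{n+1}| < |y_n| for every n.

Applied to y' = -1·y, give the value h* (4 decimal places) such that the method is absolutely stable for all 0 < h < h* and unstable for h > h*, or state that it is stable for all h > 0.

On y'=λy, z=hλ:
  k1=λy_n ⇒ h·k1=z·y_n;  k2=λ(1+3/13z)y_n ⇒ h·k2=z(1+3/13z)y_n
  y_{n+1}/y_n = 1 − 1/3z + 4/3z(1+3/13z) = 1 + z + 4/13z²
  R(z) = 1 + z + 4/13z².

Need |R(x)|<1, x<0.
x=-1.37: |R|=0.2075
R=1: x+4/13x²=0 ⇒ x=−13/4=-3.2500; min R=1−1/(4·4/13)=0.1875>−1
Confirm numerically:
  x=-2.725: |R|=0.55981 <1
  x=-1.958: |R|=0.22162 <1
  x=-1.859: |R|=0.20435 <1
  x=-3.832: |R|=1.68622 >1
  x=-3.319: |R|=1.07046 >1
So |R|<1 on (-3.2500, 0).

(-3.2500,0); λ=-1 ⇒ h* = (13/4)/1 = 3.2500.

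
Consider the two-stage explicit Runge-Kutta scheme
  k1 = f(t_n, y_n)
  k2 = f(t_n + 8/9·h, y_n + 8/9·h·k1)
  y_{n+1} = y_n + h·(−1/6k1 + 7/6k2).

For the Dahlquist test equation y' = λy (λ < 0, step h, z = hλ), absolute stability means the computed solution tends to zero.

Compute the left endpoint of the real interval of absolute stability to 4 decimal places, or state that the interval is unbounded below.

On y'=λy, z=hλ:
  k1=λy_n ⇒ h·k1=z·y_n;  k2=λ(1+8/9z)y_n ⇒ h·k2=z(1+8/9z)y_n
  y_{n+1}/y_n = 1 − 1/6z + 7/6z(1+8/9z) = 1 + z + 28/27z²
  ⇒ R(z) = 1 + z + 28/27z².

Boundary: |R(x)|=1, x<0.
x=-0.55: |R|=0.7637
R=1: x+28/27x²=0 ⇒ x=−27/28=-0.9643; min R=1−1/(4·28/27)=0.7589>−1
Confirm numerically:
  x=-0.919: |R|=0.95684 <1
  x=-0.911: |R|=0.94966 <1
  x=-0.653: |R|=0.78920 <1
  x=-0.557: |R|=0.76474 <1
  x=-1.379: |R|=1.59307 >1
  x=-1.004: |R|=1.04135 >1
Interval (-0.9643, 0).

z* = -0.9643.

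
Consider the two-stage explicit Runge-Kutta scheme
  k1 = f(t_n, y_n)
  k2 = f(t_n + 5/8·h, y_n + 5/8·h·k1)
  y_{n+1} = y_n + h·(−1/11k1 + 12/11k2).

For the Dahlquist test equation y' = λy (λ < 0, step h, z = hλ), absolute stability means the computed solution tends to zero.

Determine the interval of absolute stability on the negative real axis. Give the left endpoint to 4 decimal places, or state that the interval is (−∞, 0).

z∈(-1.4667,0).

On y'=λy, z=hλ:
  k1=λy_n ⇒ h·k1=z·y_n;  k2=λ(1+5/8z)y_n ⇒ h·k2=z(1+5/8z)y_n
  y_{n+1}/y_n = 1 − 1/11z + 12/11z(1+5/8z) = 1 + z + 15/22z²
  Hence R(z) = 1 + z + 15/22z².

Need |R(x)|<1, x<0.
x=-0.98: |R|=0.6748
R=1: x+15/22x²=0 ⇒ x=−22/15=-1.4667; min R=1−1/(4·15/22)=0.6333>−1
Confirm numerically:
  x=-1.227: |R|=0.79950 <1
  x=-0.771: |R|=0.63430 <1
  x=-0.588: |R|=0.64773 <1
  x=-1.882: |R|=1.53295 >1
  x=-1.773: |R|=1.37032 >1
Interval (-1.4667, 0).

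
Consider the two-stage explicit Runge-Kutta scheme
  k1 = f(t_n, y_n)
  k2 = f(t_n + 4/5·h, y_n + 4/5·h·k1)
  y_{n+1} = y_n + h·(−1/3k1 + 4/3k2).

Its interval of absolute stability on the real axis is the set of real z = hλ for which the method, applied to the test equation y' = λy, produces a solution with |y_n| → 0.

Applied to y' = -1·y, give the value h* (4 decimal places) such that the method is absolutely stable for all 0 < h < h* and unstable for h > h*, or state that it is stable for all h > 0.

(-0.9375,0); λ=-1 ⇒ h* = (15/16)/1 = 0.9375.

With y'=λy (z=hλ):
  k1=λy_n ⇒ h·k1=z·y_n;  k2=λ(1+4/5z)y_n ⇒ h·k2=z(1+4/5z)y_n
  y_{n+1}/y_n = 1 − 1/3z + 4/3z(1+4/5z) = 1 + z + 16/15z²
  so R(z) = 1 + z + 16/15z².

Boundary: |R(x)|=1, x<0.
x=-0.96: |R|=1.0230
R=1: x+16/15x²=0 ⇒ x=−15/16=-0.9375; min R=1−1/(4·16/15)=0.7656>−1
Confirm numerically:
  x=-0.623: |R|=0.79100 <1
  x=-0.570: |R|=0.77656 <1
  x=-0.520: |R|=0.76843 <1
  x=-1.088: |R|=1.17466 >1
  x=-1.072: |R|=1.15380 >1
Stable set (-0.9375, 0).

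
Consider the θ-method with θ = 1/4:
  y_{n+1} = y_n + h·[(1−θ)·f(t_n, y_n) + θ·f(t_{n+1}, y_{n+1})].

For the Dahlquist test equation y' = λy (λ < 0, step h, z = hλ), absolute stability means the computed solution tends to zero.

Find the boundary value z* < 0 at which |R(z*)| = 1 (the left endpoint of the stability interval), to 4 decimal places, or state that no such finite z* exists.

z* = -4.0000.

Test eqn y'=λy, z=hλ:
  y_{n+1} = y_n + z·[3/4·y_n + 1/4·y_{n+1}] ⇒ (1 − 1/4z)y_{n+1} = (1 + 3/4z)y_n
  Hence R(z) = (1 + 3/4z)/(1 − 1/4z).

Need |R(x)|<1, x<0.
x=-1.25: |R|=0.0476
R=−1: 1+3/4x = −1+1/4x ⇒ -1/2x=2 ⇒ x=2/(-1/2)=-4.0000
Confirm numerically:
  x=-2.659: |R|=0.59724 <1
  x=-2.137: |R|=0.39286 <1
  x=-1.790: |R|=0.23661 <1
  x=-1.746: |R|=0.21545 <1
  x=-4.166: |R|=1.04066 >1
  x=-4.143: |R|=1.03512 >1
So |R|<1 on (-4.0000, 0).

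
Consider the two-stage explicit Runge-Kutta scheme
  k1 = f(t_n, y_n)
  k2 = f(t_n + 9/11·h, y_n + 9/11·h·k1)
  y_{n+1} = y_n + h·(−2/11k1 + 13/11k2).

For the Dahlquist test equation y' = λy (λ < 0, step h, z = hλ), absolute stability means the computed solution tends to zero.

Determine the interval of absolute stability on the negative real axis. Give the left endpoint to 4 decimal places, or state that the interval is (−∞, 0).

z∈(-1.0342,0).

Set f=λy, z=hλ:
  k1=λy_n ⇒ h·k1=z·y_n;  k2=λ(1+9/11z)y_n ⇒ h·k2=z(1+9/11z)y_n
  y_{n+1}/y_n = 1 − 2/11z + 13/11z(1+9/11z) = 1 + z + 117/121z²
  so R(z) = 1 + z + 117/121z².

Find x<0 with |R(x)|<1.
x=-1.31: |R|=1.3494
R=1: x+117/121x²=0 ⇒ x=−121/117=-1.0342; min R=1−1/(4·117/121)=0.7415>−1
Confirm numerically:
  x=-0.984: |R|=0.95225 <1
  x=-0.448: |R|=0.74607 <1
  x=-0.441: |R|=0.74705 <1
  x=-1.562: |R|=1.79719 >1
  x=-1.212: |R|=1.20838 >1
So |R|<1 on (-1.0342, 0).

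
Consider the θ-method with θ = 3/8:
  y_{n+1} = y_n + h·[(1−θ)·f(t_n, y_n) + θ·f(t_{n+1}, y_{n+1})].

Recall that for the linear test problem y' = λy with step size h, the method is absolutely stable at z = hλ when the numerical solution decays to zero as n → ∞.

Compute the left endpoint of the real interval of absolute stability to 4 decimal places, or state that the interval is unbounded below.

Test eqn y'=λy, z=hλ:
  y_{n+1} = y_n + z·[5/8·y_n + 3/8·y_{n+1}] ⇒ (1 − 3/8z)y_{n+1} = (1 + 5/8z)y_n
  so R(z) = (1 + 5/8z)/(1 − 3/8z).

Boundary: |R(x)|=1, x<0.
x=-1.39: |R|=0.0863
R=−1: 1+5/8x = −1+3/8x ⇒ -1/4x=2 ⇒ x=2/(-1/4)=-8.0000
Confirm numerically:
  x=-7.878: |R|=0.99229 <1
  x=-7.669: |R|=0.97865 <1
  x=-7.436: |R|=0.96278 <1
  x=-3.627: |R|=0.53678 <1
  x=-8.355: |R|=1.02147 >1
  x=-8.054: |R|=1.00336 >1
So |R|<1 on (-8.0000, 0).

left endpoint -8.0000.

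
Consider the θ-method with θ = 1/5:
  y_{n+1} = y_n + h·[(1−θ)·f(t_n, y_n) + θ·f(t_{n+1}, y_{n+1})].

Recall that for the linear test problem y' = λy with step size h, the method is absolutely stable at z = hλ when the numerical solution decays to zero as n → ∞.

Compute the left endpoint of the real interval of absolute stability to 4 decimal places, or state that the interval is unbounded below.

z* = -3.3333.

Test eqn y'=λy, z=hλ:
  y_{n+1} = y_n + z·[4/5·y_n + 1/5·y_{n+1}] ⇒ (1 − 1/5z)y_{n+1} = (1 + 4/5z)y_n
  R(z) = (1 + 4/5z)/(1 − 1/5z).

Find x<0 with |R(x)|<1.
x=-0.33: |R|=0.6904
R=−1: 1+4/5x = −1+1/5x ⇒ -3/5x=2 ⇒ x=2/(-3/5)=-3.3333
Confirm numerically:
  x=-2.487: |R|=0.66088 <1
  x=-1.957: |R|=0.40650 <1
  x=-1.858: |R|=0.35462 <1
  x=-1.747: |R|=0.29465 <1
  x=-3.780: |R|=1.15262 >1
  x=-3.672: |R|=1.11716 >1
So |R|<1 on (-3.3333, 0).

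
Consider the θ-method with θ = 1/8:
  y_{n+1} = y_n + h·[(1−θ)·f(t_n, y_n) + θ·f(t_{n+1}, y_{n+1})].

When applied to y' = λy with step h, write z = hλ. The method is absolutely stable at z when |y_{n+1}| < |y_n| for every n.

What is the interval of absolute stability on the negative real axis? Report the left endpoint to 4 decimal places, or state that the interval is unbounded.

On y'=λy, z=hλ:
  y_{n+1} = y_n + z·[7/8·y_n + 1/8·y_{n+1}] ⇒ (1 − 1/8z)y_{n+1} = (1 + 7/8z)y_n
  R(z) = (1 + 7/8z)/(1 − 1/8z).

Need |R(x)|<1, x<0.
x=-1.68: |R|=0.3884
R=−1: 1+7/8x = −1+1/8x ⇒ -3/4x=2 ⇒ x=2/(-3/4)=-2.6667
Confirm numerically:
  x=-2.350: |R|=0.81643 <1
  x=-1.215: |R|=0.05480 <1
  x=-1.083: |R|=0.04613 <1
  x=-3.232: |R|=1.30199 >1
  x=-2.740: |R|=1.04097 >1
Interval (-2.6667, 0).

(-2.6667, 0).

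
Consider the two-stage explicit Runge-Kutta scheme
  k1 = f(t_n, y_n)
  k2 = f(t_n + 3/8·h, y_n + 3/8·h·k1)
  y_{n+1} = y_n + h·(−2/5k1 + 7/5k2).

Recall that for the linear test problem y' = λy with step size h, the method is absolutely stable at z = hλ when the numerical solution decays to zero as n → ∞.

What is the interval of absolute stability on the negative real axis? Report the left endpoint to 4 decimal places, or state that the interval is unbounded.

With y'=λy (z=hλ):
  k1=λy_n ⇒ h·k1=z·y_n;  k2=λ(1+3/8z)y_n ⇒ h·k2=z(1+3/8z)y_n
  y_{n+1}/y_n = 1 − 2/5z + 7/5z(1+3/8z) = 1 + z + 21/40z²
  Hence R(z) = 1 + z + 21/40z².

Solve |R(x)|<1 on ℝ⁻.
x=-1.24: |R|=0.5672
R=1: x+21/40x²=0 ⇒ x=−40/21=-1.9048; min R=1−1/(4·21/40)=0.5238>−1
Confirm numerically:
  x=-1.726: |R|=0.83801 <1
  x=-1.370: |R|=0.61537 <1
  x=-1.211: |R|=0.55892 <1
  x=-2.346: |R|=1.54345 >1
  x=-2.168: |R|=1.29962 >1
  x=-2.056: |R|=1.16325 >1
Interval (-1.9048, 0).

z∈(-1.9048,0).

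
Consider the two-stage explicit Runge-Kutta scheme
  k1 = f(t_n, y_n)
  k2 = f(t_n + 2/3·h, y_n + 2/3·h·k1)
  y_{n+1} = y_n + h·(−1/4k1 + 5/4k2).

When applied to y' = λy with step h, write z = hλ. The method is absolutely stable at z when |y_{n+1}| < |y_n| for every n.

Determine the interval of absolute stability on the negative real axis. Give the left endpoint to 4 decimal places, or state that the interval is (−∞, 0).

z∈(-1.2000,0).

Set f=λy, z=hλ:
  k1=λy_n ⇒ h·k1=z·y_n;  k2=λ(1+2/3z)y_n ⇒ h·k2=z(1+2/3z)y_n
  y_{n+1}/y_n = 1 − 1/4z + 5/4z(1+2/3z) = 1 + z + 5/6z²
  Hence R(z) = 1 + z + 5/6z².

Boundary: |R(x)|=1, x<0.
x=-0.79: |R|=0.7301
R=1: x+5/6x²=0 ⇒ x=−6/5=-1.2000; min R=1−1/(4·5/6)=0.7000>−1
Confirm numerically:
  x=-1.158: |R|=0.95947 <1
  x=-0.933: |R|=0.79241 <1
  x=-0.675: |R|=0.70469 <1
  x=-1.680: |R|=1.67200 >1
  x=-1.363: |R|=1.18514 >1
  x=-1.342: |R|=1.15880 >1
Stable set (-1.2000, 0).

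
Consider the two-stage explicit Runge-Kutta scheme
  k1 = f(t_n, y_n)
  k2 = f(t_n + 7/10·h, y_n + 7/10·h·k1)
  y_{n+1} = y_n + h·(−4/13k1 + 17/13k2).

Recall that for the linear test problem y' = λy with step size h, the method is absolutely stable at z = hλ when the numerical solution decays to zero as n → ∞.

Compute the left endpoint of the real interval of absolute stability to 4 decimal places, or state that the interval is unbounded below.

left endpoint -1.0924.

Test eqn y'=λy, z=hλ:
  k1=λy_n ⇒ h·k1=z·y_n;  k2=λ(1+7/10z)y_n ⇒ h·k2=z(1+7/10z)y_n
  y_{n+1}/y_n = 1 − 4/13z + 17/13z(1+7/10z) = 1 + z + 119/130z²
  Hence R(z) = 1 + z + 119/130z².

Boundary: |R(x)|=1, x<0.
x=-0.76: |R|=0.7687
R=1: x+119/130x²=0 ⇒ x=−130/119=-1.0924; min R=1−1/(4·119/130)=0.7269>−1
Confirm numerically:
  x=-0.666: |R|=0.74002 <1
  x=-0.629: |R|=0.73316 <1
  x=-0.485: |R|=0.73032 <1
  x=-1.603: |R|=1.74918 >1
  x=-1.130: |R|=1.03885 >1
Stable set (-1.0924, 0).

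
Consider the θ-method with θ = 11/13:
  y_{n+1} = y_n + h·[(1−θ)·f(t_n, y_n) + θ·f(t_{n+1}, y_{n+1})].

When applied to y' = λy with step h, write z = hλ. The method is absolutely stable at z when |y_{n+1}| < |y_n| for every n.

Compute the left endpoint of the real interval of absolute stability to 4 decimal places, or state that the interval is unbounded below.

(−∞, 0) — no finite endpoint.

Test eqn y'=λy, z=hλ:
  y_{n+1} = y_n + z·[2/13·y_n + 11/13·y_{n+1}] ⇒ (1 − 11/13z)y_{n+1} = (1 + 2/13z)y_n
  Hence R(z) = (1 + 2/13z)/(1 − 11/13z).

Need |R(x)|<1, x<0.
x=-0.79: |R|=0.5265
x=-2: |R|=0.2571
x=-10: |R|=0.0569
x=-100: |R|=0.1680
θ=11/13≥1/2 ⇒ |1+2/13x|<|1−11/13x| ∀x<0 ⇒ interval (−∞,0).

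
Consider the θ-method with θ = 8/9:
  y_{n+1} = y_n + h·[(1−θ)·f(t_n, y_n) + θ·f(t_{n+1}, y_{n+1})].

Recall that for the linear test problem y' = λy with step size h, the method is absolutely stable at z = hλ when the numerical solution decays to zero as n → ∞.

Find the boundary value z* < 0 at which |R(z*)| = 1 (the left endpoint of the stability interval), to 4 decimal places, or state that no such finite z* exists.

interval (−∞, 0).

Set f=λy, z=hλ:
  y_{n+1} = y_n + z·[1/9·y_n + 8/9·y_{n+1}] ⇒ (1 − 8/9z)y_{n+1} = (1 + 1/9z)y_n
  R(z) = (1 + 1/9z)/(1 − 8/9z).

Solve |R(x)|<1 on ℝ⁻.
x=-0.44: |R|=0.6837
x=-2: |R|=0.2800
x=-10: |R|=0.0112
x=-100: |R|=0.1125
θ=8/9≥1/2 ⇒ |1+1/9x|<|1−8/9x| ∀x<0 ⇒ stable on all of ℝ⁻.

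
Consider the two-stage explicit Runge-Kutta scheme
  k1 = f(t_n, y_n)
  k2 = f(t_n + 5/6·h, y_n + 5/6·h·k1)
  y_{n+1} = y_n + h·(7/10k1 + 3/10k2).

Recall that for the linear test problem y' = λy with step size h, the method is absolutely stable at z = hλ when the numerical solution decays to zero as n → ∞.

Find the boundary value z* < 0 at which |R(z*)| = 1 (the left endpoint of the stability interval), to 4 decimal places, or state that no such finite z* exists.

On y'=λy, z=hλ:
  k1=λy_n ⇒ h·k1=z·y_n;  k2=λ(1+5/6z)y_n ⇒ h·k2=z(1+5/6z)y_n
  y_{n+1}/y_n = 1 + 7/10z + 3/10z(1+5/6z) = 1 + z + 1/4z²
  ⇒ R(z) = 1 + z + 1/4z².

Find x<0 with |R(x)|<1.
x=-0.85: |R|=0.3306
R=1: x+1/4x²=0 ⇒ x=−4=-4.0000; min R=1−1/(4·1/4)=0.0000>−1
Confirm numerically:
  x=-3.901: |R|=0.90345 <1
  x=-3.831: |R|=0.83814 <1
  x=-2.111: |R|=0.00308 <1
  x=-1.639: |R|=0.03258 <1
  x=-4.166: |R|=1.17289 >1
  x=-4.117: |R|=1.12042 >1
  x=-4.112: |R|=1.11514 >1
Interval (-4.0000, 0).

left endpoint -4.0000.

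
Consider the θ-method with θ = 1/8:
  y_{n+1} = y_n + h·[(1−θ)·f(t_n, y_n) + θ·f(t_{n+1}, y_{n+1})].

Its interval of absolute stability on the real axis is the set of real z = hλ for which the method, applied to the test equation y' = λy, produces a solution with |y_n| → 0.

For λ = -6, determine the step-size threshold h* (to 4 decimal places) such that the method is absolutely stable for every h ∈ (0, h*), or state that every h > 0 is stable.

On y'=λy, z=hλ:
  y_{n+1} = y_n + z·[7/8·y_n + 1/8·y_{n+1}] ⇒ (1 − 1/8z)y_{n+1} = (1 + 7/8z)y_n
  so R(z) = (1 + 7/8z)/(1 − 1/8z).

Find x<0 with |R(x)|<1.
x=-1.73: |R|=0.4224
R=−1: 1+7/8x = −1+1/8x ⇒ -3/4x=2 ⇒ x=2/(-3/4)=-2.6667
Confirm numerically:
  x=-2.388: |R|=0.83905 <1
  x=-2.082: |R|=0.65205 <1
  x=-1.998: |R|=0.59872 <1
  x=-1.920: |R|=0.54839 <1
  x=-2.961: |R|=1.16112 >1
  x=-2.959: |R|=1.16005 >1
  x=-2.935: |R|=1.14723 >1
Stable set (-2.6667, 0).

(-2.6667,0); λ=-6 ⇒ h* = (8/3)/6 = 0.4444.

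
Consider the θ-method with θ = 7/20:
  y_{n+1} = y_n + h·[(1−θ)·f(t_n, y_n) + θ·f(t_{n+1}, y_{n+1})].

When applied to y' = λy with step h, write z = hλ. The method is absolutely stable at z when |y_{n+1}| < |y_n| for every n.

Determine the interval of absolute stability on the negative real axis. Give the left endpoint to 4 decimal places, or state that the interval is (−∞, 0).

(-6.6667, 0).

Set f=λy, z=hλ:
  y_{n+1} = y_n + z·[13/20·y_n + 7/20·y_{n+1}] ⇒ (1 − 7/20z)y_{n+1} = (1 + 13/20z)y_n
  so R(z) = (1 + 13/20z)/(1 − 7/20z).

Need |R(x)|<1, x<0.
x=-0.67: |R|=0.4573
R=−1: 1+13/20x = −1+7/20x ⇒ -3/10x=2 ⇒ x=2/(-3/10)=-6.6667
Confirm numerically:
  x=-5.113: |R|=0.83291 <1
  x=-4.865: |R|=0.80002 <1
  x=-3.716: |R|=0.61523 <1
  x=-3.621: |R|=0.59702 <1
  x=-6.950: |R|=1.02476 >1
  x=-6.766: |R|=1.00885 >1
Stable set (-6.6667, 0).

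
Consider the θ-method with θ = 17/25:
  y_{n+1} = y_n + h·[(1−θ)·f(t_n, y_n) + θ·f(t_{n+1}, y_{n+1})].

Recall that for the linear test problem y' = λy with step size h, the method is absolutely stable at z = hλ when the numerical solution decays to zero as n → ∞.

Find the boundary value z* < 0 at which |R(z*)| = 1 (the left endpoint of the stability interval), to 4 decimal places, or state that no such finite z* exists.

(−∞, 0) — no finite endpoint.

With y'=λy (z=hλ):
  y_{n+1} = y_n + z·[8/25·y_n + 17/25·y_{n+1}] ⇒ (1 − 17/25z)y_{n+1} = (1 + 8/25z)y_n
  Hence R(z) = (1 + 8/25z)/(1 − 17/25z).

Boundary: |R(x)|=1, x<0.
x=-1.49: |R|=0.2599
x=-2: |R|=0.1525
x=-10: |R|=0.2821
x=-100: |R|=0.4493
θ=17/25≥1/2 ⇒ |1+8/25x|<|1−17/25x| ∀x<0 ⇒ unbounded interval.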